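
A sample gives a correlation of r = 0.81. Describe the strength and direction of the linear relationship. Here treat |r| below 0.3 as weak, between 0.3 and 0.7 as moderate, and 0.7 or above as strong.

strong positive

r = 0.81 > 0 so the relationship is positive.
|r| = 0.81, which falls in the strong range.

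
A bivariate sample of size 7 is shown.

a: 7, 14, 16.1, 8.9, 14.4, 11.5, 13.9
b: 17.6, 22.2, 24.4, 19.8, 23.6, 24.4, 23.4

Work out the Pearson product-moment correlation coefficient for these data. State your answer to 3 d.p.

0.866

n = 7, Σa = 85.8, Σb = 155.4, Σa² = 1116.24, Σb² = 3489.88, Σab = 1948.76
nΣab − ΣaΣb = 13641.32 − 13333.32 = 308
nΣa² − (Σa)² = 7813.68 − 7361.64 = 452.04; nΣb² − (Σb)² = 24429.16 − 24149.16 = 280
r = 308 / √(452.04 × 280) = 308 / 355.7685 ≈ 0.866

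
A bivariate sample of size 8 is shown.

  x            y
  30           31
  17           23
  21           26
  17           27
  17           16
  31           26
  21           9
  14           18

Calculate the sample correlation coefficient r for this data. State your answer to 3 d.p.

0.471

n = 8, Σx = 168, Σy = 176, Σx² = 3806, Σy² = 4232, Σxy = 3845
nΣxy − ΣxΣy = 30760 − 29568 = 1192
nΣx² − (Σx)² = 30448 − 28224 = 2224; nΣy² − (Σy)² = 33856 − 30976 = 2880
r = 1192 / √(2224 × 2880) = 1192 / 2530.8339 ≈ 0.471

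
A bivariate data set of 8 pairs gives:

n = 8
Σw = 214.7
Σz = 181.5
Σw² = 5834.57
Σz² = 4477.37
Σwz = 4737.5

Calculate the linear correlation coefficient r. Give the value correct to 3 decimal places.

-0.827

r = (nΣwz − ΣwΣz) / √[(nΣw² − (Σw)²)(nΣz² − (Σz)²)]
Numerator: 8×4737.5 − 214.7×181.5 = -1068.05
Denominator: √[(46676.56 − 46096.09)(35818.96 − 32942.25)] = √[580.47 × 2876.71] = 1292.2244
r = -1068.05 / 1292.2244 ≈ -0.827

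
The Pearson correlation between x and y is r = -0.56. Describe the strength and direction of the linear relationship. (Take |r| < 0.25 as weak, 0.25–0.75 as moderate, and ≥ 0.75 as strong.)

r = -0.56 < 0 so the relationship is negative.
|r| = 0.56, which falls in the moderate range.

moderate negative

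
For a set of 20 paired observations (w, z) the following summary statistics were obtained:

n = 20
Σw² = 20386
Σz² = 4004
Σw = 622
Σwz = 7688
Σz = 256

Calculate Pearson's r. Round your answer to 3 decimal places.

r = (nΣwz − ΣwΣz) / √[(nΣw² − (Σw)²)(nΣz² − (Σz)²)]
Numerator: 20×7688 − 622×256 = -5472
Denominator: √[(407720 − 386884)(80080 − 65536)] = √[20836 × 14544] = 17408.0092
r = -5472 / 17408.0092 ≈ -0.314

-0.314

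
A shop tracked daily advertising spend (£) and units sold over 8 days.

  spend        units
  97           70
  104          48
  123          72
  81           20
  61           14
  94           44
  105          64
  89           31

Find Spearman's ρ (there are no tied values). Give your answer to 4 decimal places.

0.9286

Rank spend: 5, 6, 8, 2, 1, 4, 7, 3
Rank units: 7, 5, 8, 2, 1, 4, 6, 3
d = rank(spend) − rank(units): -2, 1, 0, 0, 0, 0, 1, 0; Σd² = 6
ρ = 1 − 6Σd² / [n(n²−1)] = 1 − 6×6 / (8×63) = 1 − 36/504 ≈ 0.9286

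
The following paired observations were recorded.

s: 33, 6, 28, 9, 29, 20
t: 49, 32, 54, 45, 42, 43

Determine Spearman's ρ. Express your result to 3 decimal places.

Rank s: 6, 1, 4, 2, 5, 3
Rank t: 5, 1, 6, 4, 2, 3
d = rank(s) − rank(t): 1, 0, -2, -2, 3, 0; Σd² = 18
ρ = 1 − 6Σd² / [n(n²−1)] = 1 − 6×18 / (6×35) = 1 − 108/210 ≈ 0.486

0.486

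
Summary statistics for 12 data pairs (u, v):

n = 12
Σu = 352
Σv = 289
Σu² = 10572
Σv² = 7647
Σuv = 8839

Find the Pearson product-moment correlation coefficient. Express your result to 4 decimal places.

r = (nΣuv − ΣuΣv) / √[(nΣu² − (Σu)²)(nΣv² − (Σv)²)]
Numerator: 12×8839 − 352×289 = 4340
Denominator: √[(126864 − 123904)(91764 − 83521)] = √[2960 × 8243] = 4939.5627
r = 4340 / 4939.5627 ≈ 0.8786

0.8786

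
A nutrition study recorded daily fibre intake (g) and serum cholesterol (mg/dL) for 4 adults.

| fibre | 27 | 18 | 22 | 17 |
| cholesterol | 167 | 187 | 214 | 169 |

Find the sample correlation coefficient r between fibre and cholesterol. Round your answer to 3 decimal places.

n = 4, Σx = 84, Σy = 737, Σx² = 1826, Σy² = 137215, Σxy = 15456
nΣxy − ΣxΣy = 61824 − 61908 = -84
nΣx² − (Σx)² = 7304 − 7056 = 248; nΣy² − (Σy)² = 548860 − 543169 = 5691
r = -84 / √(248 × 5691) = -84 / 1188.0101 ≈ -0.071

-0.071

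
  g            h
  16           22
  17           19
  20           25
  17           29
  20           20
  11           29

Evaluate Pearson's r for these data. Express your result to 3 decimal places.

-0.510

n = 6, Σg = 101, Σh = 144, Σg² = 1755, Σh² = 3552, Σgh = 2387
nΣgh − ΣgΣh = 14322 − 14544 = -222
nΣg² − (Σg)² = 10530 − 10201 = 329; nΣh² − (Σh)² = 21312 − 20736 = 576
r = -222 / √(329 × 576) = -222 / 435.3206 ≈ -0.510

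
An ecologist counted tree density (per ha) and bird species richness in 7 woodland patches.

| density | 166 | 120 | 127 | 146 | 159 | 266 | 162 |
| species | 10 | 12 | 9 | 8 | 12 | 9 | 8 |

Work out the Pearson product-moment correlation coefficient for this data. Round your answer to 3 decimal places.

-0.250

n = 7, Σx = 1146, Σy = 68, Σx² = 201682, Σy² = 678, Σxy = 11009
nΣxy − ΣxΣy = 77063 − 77928 = -865
nΣx² − (Σx)² = 1411774 − 1313316 = 98458; nΣy² − (Σy)² = 4746 − 4624 = 122
r = -865 / √(98458 × 122) = -865 / 3465.8153 ≈ -0.250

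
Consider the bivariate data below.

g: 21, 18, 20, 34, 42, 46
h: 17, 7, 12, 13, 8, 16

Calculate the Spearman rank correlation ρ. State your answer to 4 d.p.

0.4286

Rank g: 3, 1, 2, 4, 5, 6
Rank h: 6, 1, 3, 4, 2, 5
d = rank(g) − rank(h): -3, 0, -1, 0, 3, 1; Σd² = 20
ρ = 1 − 6Σd² / [n(n²−1)] = 1 − 6×20 / (6×35) = 1 − 120/210 ≈ 0.4286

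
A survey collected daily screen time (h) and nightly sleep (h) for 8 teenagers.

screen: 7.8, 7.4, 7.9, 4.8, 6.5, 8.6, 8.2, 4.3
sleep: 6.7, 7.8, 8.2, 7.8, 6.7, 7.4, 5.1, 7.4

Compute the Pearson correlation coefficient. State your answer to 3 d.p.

-0.283

n = 8, Σx = 55.5, Σy = 57.1, Σx² = 402.99, Σy² = 414.23, Σxy = 393.03
nΣxy − ΣxΣy = 3144.24 − 3169.05 = -24.81
nΣx² − (Σx)² = 3223.92 − 3080.25 = 143.67; nΣy² − (Σy)² = 3313.84 − 3260.41 = 53.43
r = -24.81 / √(143.67 × 53.43) = -24.81 / 87.6144 ≈ -0.283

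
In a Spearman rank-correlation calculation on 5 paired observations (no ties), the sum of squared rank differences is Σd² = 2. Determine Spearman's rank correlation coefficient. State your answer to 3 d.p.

ρ = 1 − 6Σd² / [n(n²−1)] = 1 − 6×2 / (5×24)
  = 1 − 12/120 = 1 − 0.1000 ≈ 0.900

0.900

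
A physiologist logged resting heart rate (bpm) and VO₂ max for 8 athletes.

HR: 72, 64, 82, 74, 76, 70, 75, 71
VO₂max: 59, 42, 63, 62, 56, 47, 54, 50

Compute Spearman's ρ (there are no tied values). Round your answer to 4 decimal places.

Rank HR: 4, 1, 8, 5, 7, 2, 6, 3
Rank VO₂max: 6, 1, 8, 7, 5, 2, 4, 3
d = rank(HR) − rank(VO₂max): -2, 0, 0, -2, 2, 0, 2, 0; Σd² = 16
ρ = 1 − 6Σd² / [n(n²−1)] = 1 − 6×16 / (8×63) = 1 − 96/504 ≈ 0.8095

0.8095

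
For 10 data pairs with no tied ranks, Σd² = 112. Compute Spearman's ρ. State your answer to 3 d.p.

0.321

ρ = 1 − 6Σd² / [n(n²−1)] = 1 − 6×112 / (10×99)
  = 1 − 672/990 = 1 − 0.6788 ≈ 0.321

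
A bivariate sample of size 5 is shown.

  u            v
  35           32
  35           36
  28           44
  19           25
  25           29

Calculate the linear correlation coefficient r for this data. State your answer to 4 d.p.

0.4913

n = 5, Σu = 142, Σv = 166, Σu² = 4220, Σv² = 5722, Σuv = 4812
nΣuv − ΣuΣv = 24060 − 23572 = 488
nΣu² − (Σu)² = 21100 − 20164 = 936; nΣv² − (Σv)² = 28610 − 27556 = 1054
r = 488 / √(936 × 1054) = 488 / 993.2492 ≈ 0.4913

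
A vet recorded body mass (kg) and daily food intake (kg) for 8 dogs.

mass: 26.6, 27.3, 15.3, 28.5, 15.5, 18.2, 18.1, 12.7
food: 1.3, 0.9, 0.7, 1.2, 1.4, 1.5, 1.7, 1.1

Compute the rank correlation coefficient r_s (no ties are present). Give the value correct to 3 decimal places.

Rank mass: 6, 7, 2, 8, 3, 5, 4, 1
Rank food: 5, 2, 1, 4, 6, 7, 8, 3
d = rank(mass) − rank(food): 1, 5, 1, 4, -3, -2, -4, -2; Σd² = 76
ρ = 1 − 6Σd² / [n(n²−1)] = 1 − 6×76 / (8×63) = 1 − 456/504 ≈ 0.095

0.095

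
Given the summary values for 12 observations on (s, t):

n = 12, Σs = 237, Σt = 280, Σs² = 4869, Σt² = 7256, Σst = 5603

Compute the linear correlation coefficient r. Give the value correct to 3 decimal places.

0.198

r = (nΣst − ΣsΣt) / √[(nΣs² − (Σs)²)(nΣt² − (Σt)²)]
Numerator: 12×5603 − 237×280 = 876
Denominator: √[(58428 − 56169)(87072 − 78400)] = √[2259 × 8672] = 4426.0646
r = 876 / 4426.0646 ≈ 0.198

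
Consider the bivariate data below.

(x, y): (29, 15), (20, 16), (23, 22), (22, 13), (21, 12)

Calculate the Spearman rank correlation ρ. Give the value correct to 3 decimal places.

0.200

Rank x: 5, 1, 4, 3, 2
Rank y: 3, 4, 5, 2, 1
d = rank(x) − rank(y): 2, -3, -1, 1, 1; Σd² = 16
ρ = 1 − 6Σd² / [n(n²−1)] = 1 − 6×16 / (5×24) = 1 − 96/120 ≈ 0.200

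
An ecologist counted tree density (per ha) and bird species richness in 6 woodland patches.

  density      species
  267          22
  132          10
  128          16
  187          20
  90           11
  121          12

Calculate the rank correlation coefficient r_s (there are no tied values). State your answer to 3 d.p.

Rank density: 6, 4, 3, 5, 1, 2
Rank species: 6, 1, 4, 5, 2, 3
d = rank(density) − rank(species): 0, 3, -1, 0, -1, -1; Σd² = 12
ρ = 1 − 6Σd² / [n(n²−1)] = 1 − 6×12 / (6×35) = 1 − 72/210 ≈ 0.657

0.657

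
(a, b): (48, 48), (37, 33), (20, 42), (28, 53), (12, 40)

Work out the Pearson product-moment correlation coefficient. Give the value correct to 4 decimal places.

n = 5, Σa = 145, Σb = 216, Σa² = 5001, Σb² = 9566, Σab = 6329
nΣab − ΣaΣb = 31645 − 31320 = 325
nΣa² − (Σa)² = 25005 − 21025 = 3980; nΣb² − (Σb)² = 47830 − 46656 = 1174
r = 325 / √(3980 × 1174) = 325 / 2161.6013 ≈ 0.1504

0.1504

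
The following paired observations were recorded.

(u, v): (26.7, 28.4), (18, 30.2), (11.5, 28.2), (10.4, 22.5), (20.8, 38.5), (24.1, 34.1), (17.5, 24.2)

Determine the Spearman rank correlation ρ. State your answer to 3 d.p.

0.714

Rank u: 7, 4, 2, 1, 5, 6, 3
Rank v: 4, 5, 3, 1, 7, 6, 2
d = rank(u) − rank(v): 3, -1, -1, 0, -2, 0, 1; Σd² = 16
ρ = 1 − 6Σd² / [n(n²−1)] = 1 − 6×16 / (7×48) = 1 − 96/336 ≈ 0.714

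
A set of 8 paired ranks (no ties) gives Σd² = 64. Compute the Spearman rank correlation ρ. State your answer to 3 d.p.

ρ = 1 − 6Σd² / [n(n²−1)] = 1 − 6×64 / (8×63)
  = 1 − 384/504 = 1 − 0.7619 ≈ 0.238

0.238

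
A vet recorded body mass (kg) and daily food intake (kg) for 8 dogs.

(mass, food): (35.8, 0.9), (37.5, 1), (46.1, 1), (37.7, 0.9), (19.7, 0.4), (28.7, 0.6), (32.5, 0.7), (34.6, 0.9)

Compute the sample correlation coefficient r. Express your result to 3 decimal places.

0.930

n = 8, Σx = 272.6, Σy = 6.4, Σx² = 9699.58, Σy² = 5.44, Σxy = 228.74
nΣxy − ΣxΣy = 1829.92 − 1744.64 = 85.28
nΣx² − (Σx)² = 77596.64 − 74310.76 = 3285.88; nΣy² − (Σy)² = 43.52 − 40.96 = 2.56
r = 85.28 / √(3285.88 × 2.56) = 85.28 / 91.7162 ≈ 0.930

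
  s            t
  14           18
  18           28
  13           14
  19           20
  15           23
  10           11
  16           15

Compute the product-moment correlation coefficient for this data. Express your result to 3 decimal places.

n = 7, Σs = 105, Σt = 129, Σs² = 1631, Σt² = 2579, Σst = 2013
nΣst − ΣsΣt = 14091 − 13545 = 546
nΣs² − (Σs)² = 11417 − 11025 = 392; nΣt² − (Σt)² = 18053 − 16641 = 1412
r = 546 / √(392 × 1412) = 546 / 743.9785 ≈ 0.734

0.734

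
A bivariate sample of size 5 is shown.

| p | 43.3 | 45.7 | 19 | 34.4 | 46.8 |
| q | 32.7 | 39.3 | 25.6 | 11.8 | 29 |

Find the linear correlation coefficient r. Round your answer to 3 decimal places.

0.473

n = 5, Σp = 189.2, Σq = 138.4, Σp² = 7697.98, Σq² = 4249.38, Σpq = 5461.44
nΣpq − ΣpΣq = 27307.2 − 26185.28 = 1121.92
nΣp² − (Σp)² = 38489.9 − 35796.64 = 2693.26; nΣq² − (Σq)² = 21246.9 − 19154.56 = 2092.34
r = 1121.92 / √(2693.26 × 2092.34) = 1121.92 / 2373.8609 ≈ 0.473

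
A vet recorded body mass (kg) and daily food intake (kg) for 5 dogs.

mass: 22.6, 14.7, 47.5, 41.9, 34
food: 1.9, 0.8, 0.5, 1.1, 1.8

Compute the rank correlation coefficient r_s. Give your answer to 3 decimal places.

Rank mass: 2, 1, 5, 4, 3
Rank food: 5, 2, 1, 3, 4
d = rank(mass) − rank(food): -3, -1, 4, 1, -1; Σd² = 28
ρ = 1 − 6Σd² / [n(n²−1)] = 1 − 6×28 / (5×24) = 1 − 168/120 ≈ -0.400

-0.400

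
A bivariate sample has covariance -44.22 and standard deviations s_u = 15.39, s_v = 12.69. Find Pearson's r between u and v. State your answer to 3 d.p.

-0.226

r = Cov(u,v) / (s_u · s_v) = -44.22 / (15.39 × 12.69)
  = -44.22 / 195.2991 ≈ -0.226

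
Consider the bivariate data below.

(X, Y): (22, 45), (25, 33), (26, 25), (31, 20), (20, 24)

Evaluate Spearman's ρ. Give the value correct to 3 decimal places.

-0.400

Rank X: 2, 3, 4, 5, 1
Rank Y: 5, 4, 3, 1, 2
d = rank(X) − rank(Y): -3, -1, 1, 4, -1; Σd² = 28
ρ = 1 − 6Σd² / [n(n²−1)] = 1 − 6×28 / (5×24) = 1 − 168/120 ≈ -0.400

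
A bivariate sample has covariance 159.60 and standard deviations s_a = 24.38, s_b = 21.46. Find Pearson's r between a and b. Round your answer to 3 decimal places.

0.305

r = Cov(a,b) / (s_a · s_b) = 159.60 / (24.38 × 21.46)
  = 159.60 / 523.1948 ≈ 0.305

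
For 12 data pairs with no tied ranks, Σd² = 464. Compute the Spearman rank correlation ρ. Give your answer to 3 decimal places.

ρ = 1 − 6Σd² / [n(n²−1)] = 1 − 6×464 / (12×143)
  = 1 − 2784/1716 = 1 − 1.6224 ≈ -0.622

-0.622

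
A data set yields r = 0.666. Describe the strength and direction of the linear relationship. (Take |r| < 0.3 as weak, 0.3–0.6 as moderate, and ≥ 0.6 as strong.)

strong positive

r = 0.666 > 0 so the relationship is positive.
|r| = 0.666, which falls in the strong range.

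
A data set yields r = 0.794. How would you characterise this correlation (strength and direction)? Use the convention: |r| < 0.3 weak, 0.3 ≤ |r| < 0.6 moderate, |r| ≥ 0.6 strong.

r = 0.794 > 0 so the relationship is positive.
|r| = 0.794, which falls in the strong range.

strong positive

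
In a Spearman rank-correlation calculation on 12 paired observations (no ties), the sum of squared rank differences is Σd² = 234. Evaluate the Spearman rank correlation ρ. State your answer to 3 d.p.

ρ = 1 − 6Σd² / [n(n²−1)] = 1 − 6×234 / (12×143)
  = 1 − 1404/1716 = 1 − 0.8182 ≈ 0.182

0.182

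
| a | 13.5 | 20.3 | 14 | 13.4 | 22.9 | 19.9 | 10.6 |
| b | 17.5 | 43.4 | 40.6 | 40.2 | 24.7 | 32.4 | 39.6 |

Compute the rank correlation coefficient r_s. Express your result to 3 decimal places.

0.000

Rank a: 3, 6, 4, 2, 7, 5, 1
Rank b: 1, 7, 6, 5, 2, 3, 4
d = rank(a) − rank(b): 2, -1, -2, -3, 5, 2, -3; Σd² = 56
ρ = 1 − 6Σd² / [n(n²−1)] = 1 − 6×56 / (7×48) = 1 − 336/336 ≈ 0.000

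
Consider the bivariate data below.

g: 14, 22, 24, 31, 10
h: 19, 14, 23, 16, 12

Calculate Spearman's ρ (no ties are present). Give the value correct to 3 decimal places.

Rank g: 2, 3, 4, 5, 1
Rank h: 4, 2, 5, 3, 1
d = rank(g) − rank(h): -2, 1, -1, 2, 0; Σd² = 10
ρ = 1 − 6Σd² / [n(n²−1)] = 1 − 6×10 / (5×24) = 1 − 60/120 ≈ 0.500

0.500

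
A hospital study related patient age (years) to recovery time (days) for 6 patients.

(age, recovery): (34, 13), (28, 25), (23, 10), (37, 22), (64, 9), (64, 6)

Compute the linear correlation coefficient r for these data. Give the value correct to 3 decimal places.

n = 6, Σx = 250, Σy = 85, Σx² = 12030, Σy² = 1495, Σxy = 3146
nΣxy − ΣxΣy = 18876 − 21250 = -2374
nΣx² − (Σx)² = 72180 − 62500 = 9680; nΣy² − (Σy)² = 8970 − 7225 = 1745
r = -2374 / √(9680 × 1745) = -2374 / 4109.9392 ≈ -0.578

-0.578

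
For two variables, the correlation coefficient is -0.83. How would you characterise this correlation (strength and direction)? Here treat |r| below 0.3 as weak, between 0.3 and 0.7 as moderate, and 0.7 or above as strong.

strong negative

r = -0.83 < 0 so the relationship is negative.
|r| = 0.83, which falls in the strong range.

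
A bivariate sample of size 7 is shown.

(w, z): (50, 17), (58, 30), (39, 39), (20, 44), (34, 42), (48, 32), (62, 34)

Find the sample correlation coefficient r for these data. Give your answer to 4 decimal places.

-0.6421

n = 7, Σw = 311, Σz = 238, Σw² = 15089, Σz² = 8590, Σwz = 10063
nΣwz − ΣwΣz = 70441 − 74018 = -3577
nΣw² − (Σw)² = 105623 − 96721 = 8902; nΣz² − (Σz)² = 60130 − 56644 = 3486
r = -3577 / √(8902 × 3486) = -3577 / 5570.6707 ≈ -0.6421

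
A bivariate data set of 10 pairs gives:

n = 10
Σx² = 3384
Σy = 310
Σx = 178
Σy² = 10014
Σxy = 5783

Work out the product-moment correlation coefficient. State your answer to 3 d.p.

r = (nΣxy − ΣxΣy) / √[(nΣx² − (Σx)²)(nΣy² − (Σy)²)]
Numerator: 10×5783 − 178×310 = 2650
Denominator: √[(33840 − 31684)(100140 − 96100)] = √[2156 × 4040] = 2951.3116
r = 2650 / 2951.3116 ≈ 0.898

0.898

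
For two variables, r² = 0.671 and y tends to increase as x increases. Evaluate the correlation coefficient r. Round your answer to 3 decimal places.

0.819

|r| = √0.671 = 0.819
The association is positive, so r = 0.819.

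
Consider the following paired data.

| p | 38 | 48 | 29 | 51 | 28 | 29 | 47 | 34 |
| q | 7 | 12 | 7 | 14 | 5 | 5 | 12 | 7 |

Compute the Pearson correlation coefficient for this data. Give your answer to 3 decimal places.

0.965

n = 8, Σp = 304, Σq = 69, Σp² = 12180, Σq² = 681, Σpq = 2846
nΣpq − ΣpΣq = 22768 − 20976 = 1792
nΣp² − (Σp)² = 97440 − 92416 = 5024; nΣq² − (Σq)² = 5448 − 4761 = 687
r = 1792 / √(5024 × 687) = 1792 / 1857.8181 ≈ 0.965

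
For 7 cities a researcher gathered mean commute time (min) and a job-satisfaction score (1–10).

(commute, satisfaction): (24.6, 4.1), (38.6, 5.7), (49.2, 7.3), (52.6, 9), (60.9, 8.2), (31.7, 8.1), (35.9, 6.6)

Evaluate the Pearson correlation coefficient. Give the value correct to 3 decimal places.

0.713

n = 7, Σx = 293.5, Σy = 49, Σx² = 13285.03, Σy² = 360, Σxy = 2146.53
nΣxy − ΣxΣy = 15025.71 − 14381.5 = 644.21
nΣx² − (Σx)² = 92995.21 − 86142.25 = 6852.96; nΣy² − (Σy)² = 2520 − 2401 = 119
r = 644.21 / √(6852.96 × 119) = 644.21 / 903.0516 ≈ 0.713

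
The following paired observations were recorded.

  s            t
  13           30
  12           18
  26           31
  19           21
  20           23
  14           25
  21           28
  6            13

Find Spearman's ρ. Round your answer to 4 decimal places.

Rank s: 3, 2, 8, 5, 6, 4, 7, 1
Rank t: 7, 2, 8, 3, 4, 5, 6, 1
d = rank(s) − rank(t): -4, 0, 0, 2, 2, -1, 1, 0; Σd² = 26
ρ = 1 − 6Σd² / [n(n²−1)] = 1 − 6×26 / (8×63) = 1 − 156/504 ≈ 0.6905

0.6905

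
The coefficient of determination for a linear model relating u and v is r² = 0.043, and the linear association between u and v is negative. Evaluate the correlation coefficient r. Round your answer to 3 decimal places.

-0.207

|r| = √0.043 = 0.207
The association is negative, so r = −0.207.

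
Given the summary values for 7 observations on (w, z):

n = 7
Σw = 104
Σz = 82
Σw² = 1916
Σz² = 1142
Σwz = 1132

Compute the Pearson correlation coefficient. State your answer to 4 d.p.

-0.3326

r = (nΣwz − ΣwΣz) / √[(nΣw² − (Σw)²)(nΣz² − (Σz)²)]
Numerator: 7×1132 − 104×82 = -604
Denominator: √[(13412 − 10816)(7994 − 6724)] = √[2596 × 1270] = 1815.7423
r = -604 / 1815.7423 ≈ -0.3326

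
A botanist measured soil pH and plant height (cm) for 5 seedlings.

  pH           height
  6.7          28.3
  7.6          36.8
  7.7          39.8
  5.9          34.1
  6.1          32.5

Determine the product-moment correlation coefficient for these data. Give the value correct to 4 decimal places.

0.6216

n = 5, Σx = 34, Σy = 171.5, Σx² = 233.96, Σy² = 5958.23, Σxy = 1175.19
nΣxy − ΣxΣy = 5875.95 − 5831 = 44.95
nΣx² − (Σx)² = 1169.8 − 1156 = 13.8; nΣy² − (Σy)² = 29791.15 − 29412.25 = 378.9
r = 44.95 / √(13.8 × 378.9) = 44.95 / 72.3106 ≈ 0.6216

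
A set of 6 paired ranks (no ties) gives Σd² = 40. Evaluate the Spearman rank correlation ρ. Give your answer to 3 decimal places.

ρ = 1 − 6Σd² / [n(n²−1)] = 1 − 6×40 / (6×35)
  = 1 − 240/210 = 1 − 1.1429 ≈ -0.143

-0.143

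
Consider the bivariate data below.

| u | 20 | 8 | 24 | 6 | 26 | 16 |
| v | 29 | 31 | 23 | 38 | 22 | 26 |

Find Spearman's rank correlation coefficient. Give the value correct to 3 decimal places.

Rank u: 4, 2, 5, 1, 6, 3
Rank v: 4, 5, 2, 6, 1, 3
d = rank(u) − rank(v): 0, -3, 3, -5, 5, 0; Σd² = 68
ρ = 1 − 6Σd² / [n(n²−1)] = 1 − 6×68 / (6×35) = 1 − 408/210 ≈ -0.943

-0.943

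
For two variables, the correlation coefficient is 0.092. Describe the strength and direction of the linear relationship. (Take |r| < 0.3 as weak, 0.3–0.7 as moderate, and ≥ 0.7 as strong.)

r = 0.092 > 0 so the relationship is positive.
|r| = 0.092, which falls in the weak range.

weak positive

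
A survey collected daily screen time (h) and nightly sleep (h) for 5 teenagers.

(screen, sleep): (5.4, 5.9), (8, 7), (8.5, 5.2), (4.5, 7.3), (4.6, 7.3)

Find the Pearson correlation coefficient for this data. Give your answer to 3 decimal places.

n = 5, Σx = 31, Σy = 32.7, Σx² = 206.82, Σy² = 217.43, Σxy = 198.49
nΣxy − ΣxΣy = 992.45 − 1013.7 = -21.25
nΣx² − (Σx)² = 1034.1 − 961 = 73.1; nΣy² − (Σy)² = 1087.15 − 1069.29 = 17.86
r = -21.25 / √(73.1 × 17.86) = -21.25 / 36.1326 ≈ -0.588

-0.588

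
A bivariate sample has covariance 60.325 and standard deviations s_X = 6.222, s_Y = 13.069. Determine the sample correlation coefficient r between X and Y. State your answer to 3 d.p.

0.742

r = Cov(X,Y) / (s_X · s_Y) = 60.325 / (6.222 × 13.069)
  = 60.325 / 81.3153 ≈ 0.742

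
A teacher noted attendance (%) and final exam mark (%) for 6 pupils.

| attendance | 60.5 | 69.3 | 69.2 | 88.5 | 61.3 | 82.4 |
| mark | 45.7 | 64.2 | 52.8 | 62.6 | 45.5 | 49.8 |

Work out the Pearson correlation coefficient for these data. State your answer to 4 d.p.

n = 6, Σx = 431.2, Σy = 320.6, Σx² = 31631.08, Σy² = 17467.02, Σxy = 23300.44
nΣxy − ΣxΣy = 139802.64 − 138242.72 = 1559.92
nΣx² − (Σx)² = 189786.48 − 185933.44 = 3853.04; nΣy² − (Σy)² = 104802.12 − 102784.36 = 2017.76
r = 1559.92 / √(3853.04 × 2017.76) = 1559.92 / 2788.2808 ≈ 0.5595

0.5595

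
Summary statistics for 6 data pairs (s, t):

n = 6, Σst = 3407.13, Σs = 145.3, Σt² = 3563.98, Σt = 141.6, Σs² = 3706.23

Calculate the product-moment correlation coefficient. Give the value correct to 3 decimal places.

r = (nΣst − ΣsΣt) / √[(nΣs² − (Σs)²)(nΣt² − (Σt)²)]
Numerator: 6×3407.13 − 145.3×141.6 = -131.7
Denominator: √[(22237.38 − 21112.09)(21383.88 − 20050.56)] = √[1125.29 × 1333.32] = 1224.8966
r = -131.7 / 1224.8966 ≈ -0.108

-0.108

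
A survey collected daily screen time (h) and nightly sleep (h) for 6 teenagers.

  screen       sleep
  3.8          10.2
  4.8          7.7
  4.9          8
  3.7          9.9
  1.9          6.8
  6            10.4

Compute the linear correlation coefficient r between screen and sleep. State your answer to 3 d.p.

n = 6, Σx = 25.1, Σy = 53, Σx² = 114.79, Σy² = 479.74, Σxy = 226.87
nΣxy − ΣxΣy = 1361.22 − 1330.3 = 30.92
nΣx² − (Σx)² = 688.74 − 630.01 = 58.73; nΣy² − (Σy)² = 2878.44 − 2809 = 69.44
r = 30.92 / √(58.73 × 69.44) = 30.92 / 63.8609 ≈ 0.484

0.484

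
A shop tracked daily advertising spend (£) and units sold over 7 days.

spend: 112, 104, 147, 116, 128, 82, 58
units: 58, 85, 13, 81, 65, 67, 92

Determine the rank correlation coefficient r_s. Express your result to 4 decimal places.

-0.7500

Rank spend: 4, 3, 7, 5, 6, 2, 1
Rank units: 2, 6, 1, 5, 3, 4, 7
d = rank(spend) − rank(units): 2, -3, 6, 0, 3, -2, -6; Σd² = 98
ρ = 1 − 6Σd² / [n(n²−1)] = 1 − 6×98 / (7×48) = 1 − 588/336 ≈ -0.7500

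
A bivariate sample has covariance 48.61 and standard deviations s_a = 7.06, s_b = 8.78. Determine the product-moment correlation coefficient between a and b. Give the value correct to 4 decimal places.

r = Cov(a,b) / (s_a · s_b) = 48.61 / (7.06 × 8.78)
  = 48.61 / 61.9868 ≈ 0.7842

0.7842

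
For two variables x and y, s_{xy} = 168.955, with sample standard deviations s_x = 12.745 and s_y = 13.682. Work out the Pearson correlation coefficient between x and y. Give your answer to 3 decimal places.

r = Cov(x,y) / (s_x · s_y) = 168.955 / (12.745 × 13.682)
  = 168.955 / 174.3771 ≈ 0.969

0.969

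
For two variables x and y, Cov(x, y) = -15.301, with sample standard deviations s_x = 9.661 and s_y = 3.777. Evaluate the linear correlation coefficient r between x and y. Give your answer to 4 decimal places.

-0.4193

r = Cov(x,y) / (s_x · s_y) = -15.301 / (9.661 × 3.777)
  = -15.301 / 36.4896 ≈ -0.4193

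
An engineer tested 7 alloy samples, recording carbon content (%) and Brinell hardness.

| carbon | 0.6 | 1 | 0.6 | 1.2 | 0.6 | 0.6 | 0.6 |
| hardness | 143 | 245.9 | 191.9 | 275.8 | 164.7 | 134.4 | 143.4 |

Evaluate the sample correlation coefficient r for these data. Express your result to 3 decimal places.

0.938

n = 7, Σx = 5.2, Σy = 1299.1, Σx² = 4.24, Σy² = 259560.07, Σxy = 1043.3
nΣxy − ΣxΣy = 7303.1 − 6755.32 = 547.78
nΣx² − (Σx)² = 29.68 − 27.04 = 2.64; nΣy² − (Σy)² = 1816920.49 − 1687660.81 = 129259.68
r = 547.78 / √(2.64 × 129259.68) = 547.78 / 584.1623 ≈ 0.938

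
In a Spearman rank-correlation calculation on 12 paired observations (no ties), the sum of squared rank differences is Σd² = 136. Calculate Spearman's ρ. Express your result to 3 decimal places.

0.524

ρ = 1 − 6Σd² / [n(n²−1)] = 1 − 6×136 / (12×143)
  = 1 − 816/1716 = 1 − 0.4755 ≈ 0.524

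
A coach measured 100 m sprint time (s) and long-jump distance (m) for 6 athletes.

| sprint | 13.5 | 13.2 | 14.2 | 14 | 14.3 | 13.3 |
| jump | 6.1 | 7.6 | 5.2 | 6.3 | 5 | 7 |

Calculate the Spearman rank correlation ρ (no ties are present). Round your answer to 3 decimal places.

-0.943

Rank sprint: 3, 1, 5, 4, 6, 2
Rank jump: 3, 6, 2, 4, 1, 5
d = rank(sprint) − rank(jump): 0, -5, 3, 0, 5, -3; Σd² = 68
ρ = 1 − 6Σd² / [n(n²−1)] = 1 − 6×68 / (6×35) = 1 − 408/210 ≈ -0.943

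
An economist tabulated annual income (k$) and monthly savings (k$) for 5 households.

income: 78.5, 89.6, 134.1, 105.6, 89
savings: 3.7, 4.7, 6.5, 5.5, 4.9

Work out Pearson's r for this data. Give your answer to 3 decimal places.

0.962

n = 5, Σx = 496.8, Σy = 25.3, Σx² = 51245.58, Σy² = 132.29, Σxy = 2600.12
nΣxy − ΣxΣy = 13000.6 − 12569.04 = 431.56
nΣx² − (Σx)² = 256227.9 − 246810.24 = 9417.66; nΣy² − (Σy)² = 661.45 − 640.09 = 21.36
r = 431.56 / √(9417.66 × 21.36) = 431.56 / 448.5100 ≈ 0.962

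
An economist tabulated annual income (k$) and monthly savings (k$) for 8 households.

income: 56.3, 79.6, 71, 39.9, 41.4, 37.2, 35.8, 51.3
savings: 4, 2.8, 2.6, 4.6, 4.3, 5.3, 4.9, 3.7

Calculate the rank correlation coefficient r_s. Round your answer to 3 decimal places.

Rank income: 6, 8, 7, 3, 4, 2, 1, 5
Rank savings: 4, 2, 1, 6, 5, 8, 7, 3
d = rank(income) − rank(savings): 2, 6, 6, -3, -1, -6, -6, 2; Σd² = 162
ρ = 1 − 6Σd² / [n(n²−1)] = 1 − 6×162 / (8×63) = 1 − 972/504 ≈ -0.929

-0.929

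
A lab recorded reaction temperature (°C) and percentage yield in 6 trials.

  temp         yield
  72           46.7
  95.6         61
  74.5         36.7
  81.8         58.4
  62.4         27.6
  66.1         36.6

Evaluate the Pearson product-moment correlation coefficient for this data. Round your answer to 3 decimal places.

0.901

n = 6, Σx = 452.4, Σy = 267, Σx² = 34827.82, Σy² = 12760.66, Σxy = 20846.77
nΣxy − ΣxΣy = 125080.62 − 120790.8 = 4289.82
nΣx² − (Σx)² = 208966.92 − 204665.76 = 4301.16; nΣy² − (Σy)² = 76563.96 − 71289 = 5274.96
r = 4289.82 / √(4301.16 × 5274.96) = 4289.82 / 4763.2391 ≈ 0.901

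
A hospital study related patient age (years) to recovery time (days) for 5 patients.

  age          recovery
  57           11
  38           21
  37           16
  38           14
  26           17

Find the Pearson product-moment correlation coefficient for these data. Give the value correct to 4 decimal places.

n = 5, Σx = 196, Σy = 79, Σx² = 8182, Σy² = 1303, Σxy = 2991
nΣxy − ΣxΣy = 14955 − 15484 = -529
nΣx² − (Σx)² = 40910 − 38416 = 2494; nΣy² − (Σy)² = 6515 − 6241 = 274
r = -529 / √(2494 × 274) = -529 / 826.6535 ≈ -0.6399

-0.6399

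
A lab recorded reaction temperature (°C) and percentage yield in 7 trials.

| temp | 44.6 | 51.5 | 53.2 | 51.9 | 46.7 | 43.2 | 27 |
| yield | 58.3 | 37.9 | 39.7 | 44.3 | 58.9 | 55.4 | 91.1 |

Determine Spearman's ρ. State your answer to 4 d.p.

-0.7500

Rank temp: 3, 5, 7, 6, 4, 2, 1
Rank yield: 5, 1, 2, 3, 6, 4, 7
d = rank(temp) − rank(yield): -2, 4, 5, 3, -2, -2, -6; Σd² = 98
ρ = 1 − 6Σd² / [n(n²−1)] = 1 − 6×98 / (7×48) = 1 − 588/336 ≈ -0.7500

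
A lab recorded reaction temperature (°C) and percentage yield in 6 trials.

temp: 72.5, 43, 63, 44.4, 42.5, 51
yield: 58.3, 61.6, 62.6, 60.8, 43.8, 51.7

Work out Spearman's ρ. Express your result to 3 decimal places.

Rank temp: 6, 2, 5, 3, 1, 4
Rank yield: 3, 5, 6, 4, 1, 2
d = rank(temp) − rank(yield): 3, -3, -1, -1, 0, 2; Σd² = 24
ρ = 1 − 6Σd² / [n(n²−1)] = 1 − 6×24 / (6×35) = 1 − 144/210 ≈ 0.314

0.314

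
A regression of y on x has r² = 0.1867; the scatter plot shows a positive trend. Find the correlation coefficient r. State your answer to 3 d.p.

|r| = √0.1867 = 0.432
The association is positive, so r = 0.432.

0.432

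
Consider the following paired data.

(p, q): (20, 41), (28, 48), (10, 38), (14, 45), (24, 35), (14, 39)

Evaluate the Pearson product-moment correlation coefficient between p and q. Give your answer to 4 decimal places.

n = 6, Σp = 110, Σq = 246, Σp² = 2252, Σq² = 10200, Σpq = 4560
nΣpq − ΣpΣq = 27360 − 27060 = 300
nΣp² − (Σp)² = 13512 − 12100 = 1412; nΣq² − (Σq)² = 61200 − 60516 = 684
r = 300 / √(1412 × 684) = 300 / 982.7553 ≈ 0.3053

0.3053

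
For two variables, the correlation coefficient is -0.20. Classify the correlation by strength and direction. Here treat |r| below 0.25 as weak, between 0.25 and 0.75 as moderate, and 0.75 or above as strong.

r = -0.20 < 0 so the relationship is negative.
|r| = 0.20, which falls in the weak range.

weak negative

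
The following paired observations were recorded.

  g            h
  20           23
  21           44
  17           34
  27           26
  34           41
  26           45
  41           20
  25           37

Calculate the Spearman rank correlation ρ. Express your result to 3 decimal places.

Rank g: 2, 3, 1, 6, 7, 5, 8, 4
Rank h: 2, 7, 4, 3, 6, 8, 1, 5
d = rank(g) − rank(h): 0, -4, -3, 3, 1, -3, 7, -1; Σd² = 94
ρ = 1 − 6Σd² / [n(n²−1)] = 1 − 6×94 / (8×63) = 1 − 564/504 ≈ -0.119

-0.119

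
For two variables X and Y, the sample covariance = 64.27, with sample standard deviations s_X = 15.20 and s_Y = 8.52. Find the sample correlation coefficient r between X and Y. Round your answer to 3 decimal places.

0.496

r = Cov(X,Y) / (s_X · s_Y) = 64.27 / (15.20 × 8.52)
  = 64.27 / 129.5040 ≈ 0.496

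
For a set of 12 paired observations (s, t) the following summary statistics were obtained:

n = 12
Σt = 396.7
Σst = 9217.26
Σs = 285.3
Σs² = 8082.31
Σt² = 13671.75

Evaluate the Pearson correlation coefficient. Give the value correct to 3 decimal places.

-0.252

r = (nΣst − ΣsΣt) / √[(nΣs² − (Σs)²)(nΣt² − (Σt)²)]
Numerator: 12×9217.26 − 285.3×396.7 = -2571.39
Denominator: √[(96987.72 − 81396.09)(164061 − 157370.89)] = √[15591.63 × 6690.11] = 10213.2130
r = -2571.39 / 10213.2130 ≈ -0.252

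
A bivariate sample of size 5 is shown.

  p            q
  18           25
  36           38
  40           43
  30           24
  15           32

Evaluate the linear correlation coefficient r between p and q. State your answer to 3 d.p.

0.652

n = 5, Σp = 139, Σq = 162, Σp² = 4345, Σq² = 5518, Σpq = 4738
nΣpq − ΣpΣq = 23690 − 22518 = 1172
nΣp² − (Σp)² = 21725 − 19321 = 2404; nΣq² − (Σq)² = 27590 − 26244 = 1346
r = 1172 / √(2404 × 1346) = 1172 / 1798.8285 ≈ 0.652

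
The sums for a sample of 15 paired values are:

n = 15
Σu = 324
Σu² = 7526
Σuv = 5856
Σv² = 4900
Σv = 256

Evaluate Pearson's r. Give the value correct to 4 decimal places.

0.6167

r = (nΣuv − ΣuΣv) / √[(nΣu² − (Σu)²)(nΣv² − (Σv)²)]
Numerator: 15×5856 − 324×256 = 4896
Denominator: √[(112890 − 104976)(73500 − 65536)] = √[7914 × 7964] = 7938.9606
r = 4896 / 7938.9606 ≈ 0.6167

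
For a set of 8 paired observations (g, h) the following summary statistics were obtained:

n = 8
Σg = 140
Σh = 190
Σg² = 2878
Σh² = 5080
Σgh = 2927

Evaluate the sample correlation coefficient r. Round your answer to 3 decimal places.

r = (nΣgh − ΣgΣh) / √[(nΣg² − (Σg)²)(nΣh² − (Σh)²)]
Numerator: 8×2927 − 140×190 = -3184
Denominator: √[(23024 − 19600)(40640 − 36100)] = √[3424 × 4540] = 3942.7097
r = -3184 / 3942.7097 ≈ -0.808

-0.808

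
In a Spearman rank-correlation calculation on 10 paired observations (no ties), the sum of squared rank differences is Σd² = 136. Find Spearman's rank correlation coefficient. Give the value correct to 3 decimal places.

0.176

ρ = 1 − 6Σd² / [n(n²−1)] = 1 − 6×136 / (10×99)
  = 1 − 816/990 = 1 − 0.8242 ≈ 0.176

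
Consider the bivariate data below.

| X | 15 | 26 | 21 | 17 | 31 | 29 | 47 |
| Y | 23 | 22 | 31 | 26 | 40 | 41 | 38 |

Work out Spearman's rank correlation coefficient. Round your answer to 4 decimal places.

0.6429

Rank X: 1, 4, 3, 2, 6, 5, 7
Rank Y: 2, 1, 4, 3, 6, 7, 5
d = rank(X) − rank(Y): -1, 3, -1, -1, 0, -2, 2; Σd² = 20
ρ = 1 − 6Σd² / [n(n²−1)] = 1 − 6×20 / (7×48) = 1 − 120/336 ≈ 0.6429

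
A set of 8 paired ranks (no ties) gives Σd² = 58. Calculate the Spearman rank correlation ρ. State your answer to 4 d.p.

0.3095

ρ = 1 − 6Σd² / [n(n²−1)] = 1 − 6×58 / (8×63)
  = 1 − 348/504 = 1 − 0.69048 ≈ 0.3095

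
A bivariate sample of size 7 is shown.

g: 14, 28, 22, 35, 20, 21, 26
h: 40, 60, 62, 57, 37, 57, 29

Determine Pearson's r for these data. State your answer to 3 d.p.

n = 7, Σg = 166, Σh = 342, Σg² = 4206, Σh² = 17752, Σgh = 8290
nΣgh − ΣgΣh = 58030 − 56772 = 1258
nΣg² − (Σg)² = 29442 − 27556 = 1886; nΣh² − (Σh)² = 124264 − 116964 = 7300
r = 1258 / √(1886 × 7300) = 1258 / 3710.4986 ≈ 0.339

0.339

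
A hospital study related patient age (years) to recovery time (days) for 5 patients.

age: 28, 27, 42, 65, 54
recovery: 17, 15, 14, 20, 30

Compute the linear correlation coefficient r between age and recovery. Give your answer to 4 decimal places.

0.5679

n = 5, Σx = 216, Σy = 96, Σx² = 10418, Σy² = 2010, Σxy = 4389
nΣxy − ΣxΣy = 21945 − 20736 = 1209
nΣx² − (Σx)² = 52090 − 46656 = 5434; nΣy² − (Σy)² = 10050 − 9216 = 834
r = 1209 / √(5434 × 834) = 1209 / 2128.8391 ≈ 0.5679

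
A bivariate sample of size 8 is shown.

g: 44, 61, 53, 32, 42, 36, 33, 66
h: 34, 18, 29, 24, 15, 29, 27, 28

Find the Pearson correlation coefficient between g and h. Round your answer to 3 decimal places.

-0.083

n = 8, Σg = 367, Σh = 204, Σg² = 17995, Σh² = 5476, Σgh = 9312
nΣgh − ΣgΣh = 74496 − 74868 = -372
nΣg² − (Σg)² = 143960 − 134689 = 9271; nΣh² − (Σh)² = 43808 − 41616 = 2192
r = -372 / √(9271 × 2192) = -372 / 4507.9965 ≈ -0.083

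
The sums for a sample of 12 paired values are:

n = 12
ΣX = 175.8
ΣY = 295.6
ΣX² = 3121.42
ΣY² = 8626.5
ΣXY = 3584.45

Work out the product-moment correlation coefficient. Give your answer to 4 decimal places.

-0.8707

r = (nΣXY − ΣXΣY) / √[(nΣX² − (ΣX)²)(nΣY² − (ΣY)²)]
Numerator: 12×3584.45 − 175.8×295.6 = -8953.08
Denominator: √[(37457.04 − 30905.64)(103518 − 87379.36)] = √[6551.4 × 16138.64] = 10282.5428
r = -8953.08 / 10282.5428 ≈ -0.8707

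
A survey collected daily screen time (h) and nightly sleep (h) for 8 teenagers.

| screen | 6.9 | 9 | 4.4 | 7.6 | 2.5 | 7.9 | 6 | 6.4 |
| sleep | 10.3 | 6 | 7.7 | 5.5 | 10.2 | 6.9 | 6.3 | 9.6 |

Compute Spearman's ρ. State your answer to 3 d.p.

Rank screen: 5, 8, 2, 6, 1, 7, 3, 4
Rank sleep: 8, 2, 5, 1, 7, 4, 3, 6
d = rank(screen) − rank(sleep): -3, 6, -3, 5, -6, 3, 0, -2; Σd² = 128
ρ = 1 − 6Σd² / [n(n²−1)] = 1 − 6×128 / (8×63) = 1 − 768/504 ≈ -0.524

-0.524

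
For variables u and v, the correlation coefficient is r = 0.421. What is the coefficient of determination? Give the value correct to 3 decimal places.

0.177

r² = (0.421)² = 0.177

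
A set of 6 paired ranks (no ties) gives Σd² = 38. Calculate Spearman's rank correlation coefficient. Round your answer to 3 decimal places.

ρ = 1 − 6Σd² / [n(n²−1)] = 1 − 6×38 / (6×35)
  = 1 − 228/210 = 1 − 1.0857 ≈ -0.086

-0.086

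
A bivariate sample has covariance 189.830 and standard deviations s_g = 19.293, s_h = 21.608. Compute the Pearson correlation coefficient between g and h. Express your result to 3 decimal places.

0.455

r = Cov(g,h) / (s_g · s_h) = 189.830 / (19.293 × 21.608)
  = 189.830 / 416.8831 ≈ 0.455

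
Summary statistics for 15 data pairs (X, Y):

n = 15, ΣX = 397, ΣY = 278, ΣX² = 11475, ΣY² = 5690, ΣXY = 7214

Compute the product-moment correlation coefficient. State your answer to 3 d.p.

r = (nΣXY − ΣXΣY) / √[(nΣX² − (ΣX)²)(nΣY² − (ΣY)²)]
Numerator: 15×7214 − 397×278 = -2156
Denominator: √[(172125 − 157609)(85350 − 77284)] = √[14516 × 8066] = 10820.6310
r = -2156 / 10820.6310 ≈ -0.199

-0.199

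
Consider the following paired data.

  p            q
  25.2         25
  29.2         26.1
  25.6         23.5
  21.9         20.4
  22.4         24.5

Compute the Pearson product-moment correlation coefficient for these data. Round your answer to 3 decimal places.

0.728

n = 5, Σp = 124.3, Σq = 119.5, Σp² = 3124.41, Σq² = 2874.87, Σpq = 2989.28
nΣpq − ΣpΣq = 14946.4 − 14853.85 = 92.55
nΣp² − (Σp)² = 15622.05 − 15450.49 = 171.56; nΣq² − (Σq)² = 14374.35 − 14280.25 = 94.1
r = 92.55 / √(171.56 × 94.1) = 92.55 / 127.0582 ≈ 0.728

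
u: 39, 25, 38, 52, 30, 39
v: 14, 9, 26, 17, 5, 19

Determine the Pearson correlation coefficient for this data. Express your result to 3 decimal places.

0.549

n = 6, Σu = 223, Σv = 90, Σu² = 8715, Σv² = 1628, Σuv = 3534
nΣuv − ΣuΣv = 21204 − 20070 = 1134
nΣu² − (Σu)² = 52290 − 49729 = 2561; nΣv² − (Σv)² = 9768 − 8100 = 1668
r = 1134 / √(2561 × 1668) = 1134 / 2066.8207 ≈ 0.549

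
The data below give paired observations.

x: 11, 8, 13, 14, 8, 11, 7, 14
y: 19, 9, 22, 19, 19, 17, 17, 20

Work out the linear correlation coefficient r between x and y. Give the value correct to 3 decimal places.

0.582

n = 8, Σx = 86, Σy = 142, Σx² = 980, Σy² = 2626, Σxy = 1571
nΣxy − ΣxΣy = 12568 − 12212 = 356
nΣx² − (Σx)² = 7840 − 7396 = 444; nΣy² − (Σy)² = 21008 − 20164 = 844
r = 356 / √(444 × 844) = 356 / 612.1568 ≈ 0.582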